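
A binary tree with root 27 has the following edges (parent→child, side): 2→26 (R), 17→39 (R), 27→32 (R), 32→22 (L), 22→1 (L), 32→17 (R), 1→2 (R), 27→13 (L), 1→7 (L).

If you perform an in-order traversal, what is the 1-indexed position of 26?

6

In-order visits the left subtree, then the node, then the right subtree.
At 27: go left to 13.
  13 is a leaf — visit 13.
Visit 27.
At 27: go right to 32.
  At 32: go left to 22.
    At 22: go left to 1.
      At 1: go left to 7.
        7 is a leaf — visit 7.
      Visit 1.
      At 1: go right to 2.
        At 2: no left child.
        Visit 2.
        At 2: go right to 26.
          26 is a leaf — visit 26.
    Visit 22.
    At 22: no right child.
  Visit 32.
  At 32: go right to 17.
    At 17: no left child.
    Visit 17.
    At 17: go right to 39.
      39 is a leaf — visit 39.
Full in-order sequence: 13, 27, 7, 1, 2, 26, 22, 32, 17, 39.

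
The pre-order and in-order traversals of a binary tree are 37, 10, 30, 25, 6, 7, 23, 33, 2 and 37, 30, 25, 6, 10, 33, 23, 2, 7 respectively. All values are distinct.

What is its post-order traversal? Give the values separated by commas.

The first element of pre-order is the root; it splits in-order into left and right subtrees.
Root 37: left subtree has 0 nodes { }, right has 8 {30, 25, 6, 10, 33, 23, 2, 7}.
  Root 10: left subtree has 3 nodes {30, 25, 6}, right has 4 {33, 23, 2, 7}.
    Root 30: left subtree has 0 nodes { }, right has 2 {25, 6}.
      Root 25: left subtree has 0 nodes { }, right has 1 {6}.
    Root 7: left subtree has 3 nodes {33, 23, 2}, right has 0 { }.
      Root 23: left subtree has 1 node {33}, right has 1 {2}.

6, 25, 30, 33, 2, 23, 7, 10, 37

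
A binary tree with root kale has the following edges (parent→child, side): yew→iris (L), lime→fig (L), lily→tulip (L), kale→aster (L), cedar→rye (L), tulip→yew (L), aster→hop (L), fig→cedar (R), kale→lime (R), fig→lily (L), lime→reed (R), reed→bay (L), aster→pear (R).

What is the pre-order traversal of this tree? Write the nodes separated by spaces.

kale aster hop pear lime fig lily tulip yew iris cedar rye reed bay

Pre-order visits the node, then its left subtree, then its right subtree.
Visit kale.
At kale: go left to aster.
  Visit aster.
  At aster: go left to hop.
    hop is a leaf — visit hop.
  At aster: go right to pear.
    pear is a leaf — visit pear.
At kale: go right to lime.
  Visit lime.
  At lime: go left to fig.
    Visit fig.
    At fig: go left to lily.
      Visit lily.
      At lily: go left to tulip.
        Visit tulip.
        At tulip: go left to yew.
          Visit yew.
          At yew: go left to iris.
            iris is a leaf — visit iris.
          At yew: no right child.
        At tulip: no right child.
      At lily: no right child.
    At fig: go right to cedar.
      Visit cedar.
      At cedar: go left to rye.
        rye is a leaf — visit rye.
      At cedar: no right child.
  At lime: go right to reed.
    Visit reed.
    At reed: go left to bay.
      bay is a leaf — visit bay.
    At reed: no right child.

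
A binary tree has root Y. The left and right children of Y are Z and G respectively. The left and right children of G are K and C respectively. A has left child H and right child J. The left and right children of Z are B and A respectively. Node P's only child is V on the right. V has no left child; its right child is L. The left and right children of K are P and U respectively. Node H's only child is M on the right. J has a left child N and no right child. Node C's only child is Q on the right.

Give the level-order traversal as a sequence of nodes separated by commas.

Level-order visits nodes level by level from the root, left to right within each level.
Level 0: Y
Level 1: Z, G
Level 2: B, A, K, C
Level 3: H, J, P, U, Q
Level 4: M, N, V
Level 5: L

Y, Z, G, B, A, K, C, H, J, P, U, Q, M, N, V, L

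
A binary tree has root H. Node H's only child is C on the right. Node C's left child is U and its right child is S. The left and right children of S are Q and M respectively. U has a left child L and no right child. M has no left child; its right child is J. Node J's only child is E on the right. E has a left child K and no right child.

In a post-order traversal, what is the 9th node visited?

Post-order visits the left subtree, then the right subtree, then the node.
At H: no left child.
At H: go right to C.
  At C: go left to U.
    At U: go left to L.
      L is a leaf — visit L.
    At U: no right child.
    Visit U.
  At C: go right to S.
    At S: go left to Q.
      Q is a leaf — visit Q.
    At S: go right to M.
      At M: no left child.
      At M: go right to J.
        At J: no left child.
        At J: go right to E.
          At E: go left to K.
            K is a leaf — visit K.
          At E: no right child.
          Visit E.
        Visit J.
      Visit M.
    Visit S.
  Visit C.
Visit H.
Full post-order sequence: L, U, Q, K, E, J, M, S, C, H.

C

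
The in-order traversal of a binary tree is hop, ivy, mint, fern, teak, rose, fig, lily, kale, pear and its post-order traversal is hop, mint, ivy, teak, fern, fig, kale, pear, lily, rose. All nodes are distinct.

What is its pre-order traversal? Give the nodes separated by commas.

rose, fern, ivy, hop, mint, teak, lily, fig, pear, kale

The last element of post-order is the root; it splits in-order into left and right subtrees.
Root rose: left subtree has 5 nodes {hop, ivy, mint, fern, teak}, right has 4 {fig, lily, kale, pear}.
  Root fern: left subtree has 3 nodes {hop, ivy, mint}, right has 1 {teak}.
    Root ivy: left subtree has 1 node {hop}, right has 1 {mint}.
  Root lily: left subtree has 1 node {fig}, right has 2 {kale, pear}.
    Root pear: left subtree has 1 node {kale}, right has 0 { }.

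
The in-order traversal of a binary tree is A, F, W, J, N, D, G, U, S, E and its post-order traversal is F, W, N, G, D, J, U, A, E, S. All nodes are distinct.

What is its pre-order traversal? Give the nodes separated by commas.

S, A, U, J, W, F, D, N, G, E

The last element of post-order is the root; it splits in-order into left and right subtrees.
Root S: left subtree has 8 nodes {A, F, W, J, N, D, G, U}, right has 1 {E}.
  Root A: left subtree has 0 nodes { }, right has 7 {F, W, J, N, D, G, U}.
    Root U: left subtree has 6 nodes {F, W, J, N, D, G}, right has 0 { }.
      Root J: left subtree has 2 nodes {F, W}, right has 3 {N, D, G}.
        Root W: left subtree has 1 node {F}, right has 0 { }.
        Root D: left subtree has 1 node {N}, right has 1 {G}.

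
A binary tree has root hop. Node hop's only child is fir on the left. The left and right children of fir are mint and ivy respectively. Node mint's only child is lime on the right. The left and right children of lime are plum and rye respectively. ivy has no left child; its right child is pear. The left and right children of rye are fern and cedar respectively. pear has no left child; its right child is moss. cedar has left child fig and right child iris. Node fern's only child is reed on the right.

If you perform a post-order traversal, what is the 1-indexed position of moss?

Post-order visits the left subtree, then the right subtree, then the node.
At hop: go left to fir.
  At fir: go left to mint.
    At mint: no left child.
    At mint: go right to lime.
      At lime: go left to plum.
        plum is a leaf — visit plum.
      At lime: go right to rye.
        At rye: go left to fern.
          At fern: no left child.
          At fern: go right to reed.
            reed is a leaf — visit reed.
          Visit fern.
        At rye: go right to cedar.
          At cedar: go left to fig.
            fig is a leaf — visit fig.
          At cedar: go right to iris.
            iris is a leaf — visit iris.
          Visit cedar.
        Visit rye.
      Visit lime.
    Visit mint.
  At fir: go right to ivy.
    At ivy: no left child.
    At ivy: go right to pear.
      At pear: no left child.
      At pear: go right to moss.
        moss is a leaf — visit moss.
      Visit pear.
    Visit ivy.
  Visit fir.
At hop: no right child.
Visit hop.
Full post-order sequence: plum, reed, fern, fig, iris, cedar, rye, lime, mint, moss, pear, ivy, fir, hop.

10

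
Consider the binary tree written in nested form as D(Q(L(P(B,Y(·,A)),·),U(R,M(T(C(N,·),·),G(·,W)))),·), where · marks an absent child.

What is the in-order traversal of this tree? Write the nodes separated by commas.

B, P, Y, A, L, Q, R, U, N, C, T, M, G, W, D

In-order visits the left subtree, then the node, then the right subtree.
At D: go left to Q.
  At Q: go left to L.
    At L: go left to P.
      At P: go left to B.
        B is a leaf — visit B.
      Visit P.
      At P: go right to Y.
        At Y: no left child.
        Visit Y.
        At Y: go right to A.
          A is a leaf — visit A.
    Visit L.
    At L: no right child.
  Visit Q.
  At Q: go right to U.
    At U: go left to R.
      R is a leaf — visit R.
    Visit U.
    At U: go right to M.
      At M: go left to T.
        At T: go left to C.
          At C: go left to N.
            N is a leaf — visit N.
          Visit C.
          At C: no right child.
        Visit T.
        At T: no right child.
      Visit M.
      At M: go right to G.
        At G: no left child.
        Visit G.
        At G: go right to W.
          W is a leaf — visit W.
Visit D.
At D: no right child.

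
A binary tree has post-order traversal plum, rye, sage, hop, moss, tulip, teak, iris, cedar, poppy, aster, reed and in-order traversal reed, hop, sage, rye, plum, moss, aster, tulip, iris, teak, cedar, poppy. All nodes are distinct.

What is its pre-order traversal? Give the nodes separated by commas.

reed, aster, moss, hop, sage, rye, plum, poppy, cedar, iris, tulip, teak

The last element of post-order is the root; it splits in-order into left and right subtrees.
Root reed: left subtree has 0 nodes { }, right has 11 {hop, sage, rye, plum, moss, aster, tulip, iris, teak, cedar, poppy}.
  Root aster: left subtree has 5 nodes {hop, sage, rye, plum, moss}, right has 5 {tulip, iris, teak, cedar, poppy}.
    Root moss: left subtree has 4 nodes {hop, sage, rye, plum}, right has 0 { }.
      Root hop: left subtree has 0 nodes { }, right has 3 {sage, rye, plum}.
        Root sage: left subtree has 0 nodes { }, right has 2 {rye, plum}.
          Root rye: left subtree has 0 nodes { }, right has 1 {plum}.
    Root poppy: left subtree has 4 nodes {tulip, iris, teak, cedar}, right has 0 { }.
      Root cedar: left subtree has 3 nodes {tulip, iris, teak}, right has 0 { }.
        Root iris: left subtree has 1 node {tulip}, right has 1 {teak}.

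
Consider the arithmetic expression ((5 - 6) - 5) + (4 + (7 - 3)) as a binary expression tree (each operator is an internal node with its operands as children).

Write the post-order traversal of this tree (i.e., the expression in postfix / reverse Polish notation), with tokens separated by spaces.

Post-order on an expression tree gives postfix notation: for each operator, emit left operand, right operand, then the operator.

5 6 - 5 - 4 7 3 - + +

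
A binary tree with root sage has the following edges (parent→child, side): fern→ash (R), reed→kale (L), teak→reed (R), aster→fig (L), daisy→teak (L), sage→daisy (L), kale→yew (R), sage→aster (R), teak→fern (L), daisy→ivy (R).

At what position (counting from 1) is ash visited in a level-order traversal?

Level-order visits nodes level by level from the root, left to right within each level.
Level 0: sage
Level 1: daisy, aster
Level 2: teak, ivy, fig
Level 3: fern, reed
Level 4: ash, kale
Level 5: yew
Full level-order sequence: sage, daisy, aster, teak, ivy, fig, fern, reed, ash, kale, yew.

9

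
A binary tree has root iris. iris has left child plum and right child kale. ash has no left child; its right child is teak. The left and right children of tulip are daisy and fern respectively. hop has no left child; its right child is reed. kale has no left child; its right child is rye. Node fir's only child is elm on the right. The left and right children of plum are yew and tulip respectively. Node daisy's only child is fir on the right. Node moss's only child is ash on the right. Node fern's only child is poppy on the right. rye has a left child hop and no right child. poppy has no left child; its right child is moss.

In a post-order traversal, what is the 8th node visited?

Post-order visits the left subtree, then the right subtree, then the node.
At iris: go left to plum.
  At plum: go left to yew.
    yew is a leaf — visit yew.
  At plum: go right to tulip.
    At tulip: go left to daisy.
      At daisy: no left child.
      At daisy: go right to fir.
        At fir: no left child.
        At fir: go right to elm.
          elm is a leaf — visit elm.
        Visit fir.
      Visit daisy.
    At tulip: go right to fern.
      At fern: no left child.
      At fern: go right to poppy.
        At poppy: no left child.
        At poppy: go right to moss.
          At moss: no left child.
          At moss: go right to ash.
            At ash: no left child.
            At ash: go right to teak.
              teak is a leaf — visit teak.
            Visit ash.
          Visit moss.
        Visit poppy.
      Visit fern.
    Visit tulip.
  Visit plum.
At iris: go right to kale.
  At kale: no left child.
  At kale: go right to rye.
    At rye: go left to hop.
      At hop: no left child.
      At hop: go right to reed.
        reed is a leaf — visit reed.
      Visit hop.
    At rye: no right child.
    Visit rye.
  Visit kale.
Visit iris.
Full post-order sequence: yew, elm, fir, daisy, teak, ash, moss, poppy, fern, tulip, plum, reed, hop, rye, kale, iris.

poppy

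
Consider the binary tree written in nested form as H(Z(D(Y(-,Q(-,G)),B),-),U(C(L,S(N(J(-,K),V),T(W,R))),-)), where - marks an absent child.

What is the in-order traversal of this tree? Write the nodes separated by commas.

Y, Q, G, D, B, Z, H, L, C, J, K, N, V, S, W, T, R, U

In-order visits the left subtree, then the node, then the right subtree.
At H: go left to Z.
  At Z: go left to D.
    At D: go left to Y.
      At Y: no left child.
      Visit Y.
      At Y: go right to Q.
        At Q: no left child.
        Visit Q.
        At Q: go right to G.
          G is a leaf — visit G.
    Visit D.
    At D: go right to B.
      B is a leaf — visit B.
  Visit Z.
  At Z: no right child.
Visit H.
At H: go right to U.
  At U: go left to C.
    At C: go left to L.
      L is a leaf — visit L.
    Visit C.
    At C: go right to S.
      At S: go left to N.
        At N: go left to J.
          At J: no left child.
          Visit J.
          At J: go right to K.
            K is a leaf — visit K.
        Visit N.
        At N: go right to V.
          V is a leaf — visit V.
      Visit S.
      At S: go right to T.
        At T: go left to W.
          W is a leaf — visit W.
        Visit T.
        At T: go right to R.
          R is a leaf — visit R.
  Visit U.
  At U: no right child.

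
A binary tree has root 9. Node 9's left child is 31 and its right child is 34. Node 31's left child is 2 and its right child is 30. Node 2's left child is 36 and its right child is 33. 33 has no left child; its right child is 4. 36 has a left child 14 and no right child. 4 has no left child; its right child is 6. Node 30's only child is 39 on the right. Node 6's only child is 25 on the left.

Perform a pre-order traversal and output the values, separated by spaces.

Pre-order visits the node, then its left subtree, then its right subtree.
Visit 9.
At 9: go left to 31.
  Visit 31.
  At 31: go left to 2.
    Visit 2.
    At 2: go left to 36.
      Visit 36.
      At 36: go left to 14.
        14 is a leaf — visit 14.
      At 36: no right child.
    At 2: go right to 33.
      Visit 33.
      At 33: no left child.
      At 33: go right to 4.
        Visit 4.
        At 4: no left child.
        At 4: go right to 6.
          Visit 6.
          At 6: go left to 25.
            25 is a leaf — visit 25.
          At 6: no right child.
  At 31: go right to 30.
    Visit 30.
    At 30: no left child.
    At 30: go right to 39.
      39 is a leaf — visit 39.
At 9: go right to 34.
  34 is a leaf — visit 34.

9 31 2 36 14 33 4 6 25 30 39 34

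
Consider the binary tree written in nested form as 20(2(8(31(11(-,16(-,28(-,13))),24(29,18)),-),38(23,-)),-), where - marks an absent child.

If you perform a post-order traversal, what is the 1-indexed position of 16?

Post-order visits the left subtree, then the right subtree, then the node.
At 20: go left to 2.
  At 2: go left to 8.
    At 8: go left to 31.
      At 31: go left to 11.
        At 11: no left child.
        At 11: go right to 16.
          At 16: no left child.
          At 16: go right to 28.
            At 28: no left child.
            At 28: go right to 13.
              13 is a leaf — visit 13.
            Visit 28.
          Visit 16.
        Visit 11.
      At 31: go right to 24.
        At 24: go left to 29.
          29 is a leaf — visit 29.
        At 24: go right to 18.
          18 is a leaf — visit 18.
        Visit 24.
      Visit 31.
    At 8: no right child.
    Visit 8.
  At 2: go right to 38.
    At 38: go left to 23.
      23 is a leaf — visit 23.
    At 38: no right child.
    Visit 38.
  Visit 2.
At 20: no right child.
Visit 20.
Full post-order sequence: 13, 28, 16, 11, 29, 18, 24, 31, 8, 23, 38, 2, 20.

3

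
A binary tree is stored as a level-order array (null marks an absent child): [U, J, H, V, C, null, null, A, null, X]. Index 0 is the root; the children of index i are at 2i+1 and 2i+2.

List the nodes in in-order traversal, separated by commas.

A, V, J, X, C, U, H

In-order visits the left subtree, then the node, then the right subtree.
At U: go left to J.
  At J: go left to V.
    At V: go left to A.
      A is a leaf — visit A.
    Visit V.
    At V: no right child.
  Visit J.
  At J: go right to C.
    At C: go left to X.
      X is a leaf — visit X.
    Visit C.
    At C: no right child.
Visit U.
At U: go right to H.
  H is a leaf — visit H.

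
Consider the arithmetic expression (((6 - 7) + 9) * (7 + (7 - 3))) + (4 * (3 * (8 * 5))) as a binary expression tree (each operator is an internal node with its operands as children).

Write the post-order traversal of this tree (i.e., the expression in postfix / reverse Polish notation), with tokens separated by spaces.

Post-order on an expression tree gives postfix notation: for each operator, emit left operand, right operand, then the operator.

6 7 - 9 + 7 7 3 - + * 4 3 8 5 * * * +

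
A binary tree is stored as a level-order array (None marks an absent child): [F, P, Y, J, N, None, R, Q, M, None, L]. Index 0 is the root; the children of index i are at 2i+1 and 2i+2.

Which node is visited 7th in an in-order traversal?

F

In-order visits the left subtree, then the node, then the right subtree.
At F: go left to P.
  At P: go left to J.
    At J: go left to Q.
      Q is a leaf — visit Q.
    Visit J.
    At J: go right to M.
      M is a leaf — visit M.
  Visit P.
  At P: go right to N.
    At N: no left child.
    Visit N.
    At N: go right to L.
      L is a leaf — visit L.
Visit F.
At F: go right to Y.
  At Y: no left child.
  Visit Y.
  At Y: go right to R.
    R is a leaf — visit R.
Full in-order sequence: Q, J, M, P, N, L, F, Y, R.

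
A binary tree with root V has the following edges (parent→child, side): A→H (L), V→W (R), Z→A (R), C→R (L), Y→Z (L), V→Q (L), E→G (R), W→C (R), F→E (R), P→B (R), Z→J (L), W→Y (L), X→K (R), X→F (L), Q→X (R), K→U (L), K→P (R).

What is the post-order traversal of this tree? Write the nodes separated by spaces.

G E F U B P K X Q J H A Z Y R C W V

Post-order visits the left subtree, then the right subtree, then the node.
At V: go left to Q.
  At Q: no left child.
  At Q: go right to X.
    At X: go left to F.
      At F: no left child.
      At F: go right to E.
        At E: no left child.
        At E: go right to G.
          G is a leaf — visit G.
        Visit E.
      Visit F.
    At X: go right to K.
      At K: go left to U.
        U is a leaf — visit U.
      At K: go right to P.
        At P: no left child.
        At P: go right to B.
          B is a leaf — visit B.
        Visit P.
      Visit K.
    Visit X.
  Visit Q.
At V: go right to W.
  At W: go left to Y.
    At Y: go left to Z.
      At Z: go left to J.
        J is a leaf — visit J.
      At Z: go right to A.
        At A: go left to H.
          H is a leaf — visit H.
        At A: no right child.
        Visit A.
      Visit Z.
    At Y: no right child.
    Visit Y.
  At W: go right to C.
    At C: go left to R.
      R is a leaf — visit R.
    At C: no right child.
    Visit C.
  Visit W.
Visit V.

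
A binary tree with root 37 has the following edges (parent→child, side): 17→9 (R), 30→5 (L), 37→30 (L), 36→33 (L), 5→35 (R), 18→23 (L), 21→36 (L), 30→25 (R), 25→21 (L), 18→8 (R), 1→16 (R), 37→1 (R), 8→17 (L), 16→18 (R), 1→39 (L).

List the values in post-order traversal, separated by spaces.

35 5 33 36 21 25 30 39 23 9 17 8 18 16 1 37

Post-order visits the left subtree, then the right subtree, then the node.
At 37: go left to 30.
  At 30: go left to 5.
    At 5: no left child.
    At 5: go right to 35.
      35 is a leaf — visit 35.
    Visit 5.
  At 30: go right to 25.
    At 25: go left to 21.
      At 21: go left to 36.
        At 36: go left to 33.
          33 is a leaf — visit 33.
        At 36: no right child.
        Visit 36.
      At 21: no right child.
      Visit 21.
    At 25: no right child.
    Visit 25.
  Visit 30.
At 37: go right to 1.
  At 1: go left to 39.
    39 is a leaf — visit 39.
  At 1: go right to 16.
    At 16: no left child.
    At 16: go right to 18.
      At 18: go left to 23.
        23 is a leaf — visit 23.
      At 18: go right to 8.
        At 8: go left to 17.
          At 17: no left child.
          At 17: go right to 9.
            9 is a leaf — visit 9.
          Visit 17.
        At 8: no right child.
        Visit 8.
      Visit 18.
    Visit 16.
  Visit 1.
Visit 37.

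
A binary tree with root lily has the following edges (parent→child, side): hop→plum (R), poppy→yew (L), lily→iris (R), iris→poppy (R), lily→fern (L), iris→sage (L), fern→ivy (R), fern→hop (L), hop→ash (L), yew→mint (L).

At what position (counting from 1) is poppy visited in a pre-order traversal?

Pre-order visits the node, then its left subtree, then its right subtree.
Visit lily.
At lily: go left to fern.
  Visit fern.
  At fern: go left to hop.
    Visit hop.
    At hop: go left to ash.
      ash is a leaf — visit ash.
    At hop: go right to plum.
      plum is a leaf — visit plum.
  At fern: go right to ivy.
    ivy is a leaf — visit ivy.
At lily: go right to iris.
  Visit iris.
  At iris: go left to sage.
    sage is a leaf — visit sage.
  At iris: go right to poppy.
    Visit poppy.
    At poppy: go left to yew.
      Visit yew.
      At yew: go left to mint.
        mint is a leaf — visit mint.
      At yew: no right child.
    At poppy: no right child.
Full pre-order sequence: lily, fern, hop, ash, plum, ivy, iris, sage, poppy, yew, mint.

9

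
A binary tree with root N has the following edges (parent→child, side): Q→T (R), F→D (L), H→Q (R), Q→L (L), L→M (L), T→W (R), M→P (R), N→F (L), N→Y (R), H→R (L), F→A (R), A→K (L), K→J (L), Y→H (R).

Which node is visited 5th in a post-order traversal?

F

Post-order visits the left subtree, then the right subtree, then the node.
At N: go left to F.
  At F: go left to D.
    D is a leaf — visit D.
  At F: go right to A.
    At A: go left to K.
      At K: go left to J.
        J is a leaf — visit J.
      At K: no right child.
      Visit K.
    At A: no right child.
    Visit A.
  Visit F.
At N: go right to Y.
  At Y: no left child.
  At Y: go right to H.
    At H: go left to R.
      R is a leaf — visit R.
    At H: go right to Q.
      At Q: go left to L.
        At L: go left to M.
          At M: no left child.
          At M: go right to P.
            P is a leaf — visit P.
          Visit M.
        At L: no right child.
        Visit L.
      At Q: go right to T.
        At T: no left child.
        At T: go right to W.
          W is a leaf — visit W.
        Visit T.
      Visit Q.
    Visit H.
  Visit Y.
Visit N.
Full post-order sequence: D, J, K, A, F, R, P, M, L, W, T, Q, H, Y, N.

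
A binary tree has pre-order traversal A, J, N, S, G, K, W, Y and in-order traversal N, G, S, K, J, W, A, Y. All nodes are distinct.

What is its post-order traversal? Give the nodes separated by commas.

G, K, S, N, W, J, Y, A

The first element of pre-order is the root; it splits in-order into left and right subtrees.
Root A: left subtree has 6 nodes {N, G, S, K, J, W}, right has 1 {Y}.
  Root J: left subtree has 4 nodes {N, G, S, K}, right has 1 {W}.
    Root N: left subtree has 0 nodes { }, right has 3 {G, S, K}.
      Root S: left subtree has 1 node {G}, right has 1 {K}.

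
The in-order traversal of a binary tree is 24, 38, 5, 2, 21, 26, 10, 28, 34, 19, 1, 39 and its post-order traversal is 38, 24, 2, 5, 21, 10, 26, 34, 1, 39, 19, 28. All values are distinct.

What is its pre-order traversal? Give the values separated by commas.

28, 26, 21, 5, 24, 38, 2, 10, 19, 34, 39, 1

The last element of post-order is the root; it splits in-order into left and right subtrees.
Root 28: left subtree has 7 nodes {24, 38, 5, 2, 21, 26, 10}, right has 4 {34, 19, 1, 39}.
  Root 26: left subtree has 5 nodes {24, 38, 5, 2, 21}, right has 1 {10}.
    Root 21: left subtree has 4 nodes {24, 38, 5, 2}, right has 0 { }.
      Root 5: left subtree has 2 nodes {24, 38}, right has 1 {2}.
        Root 24: left subtree has 0 nodes { }, right has 1 {38}.
  Root 19: left subtree has 1 node {34}, right has 2 {1, 39}.
    Root 39: left subtree has 1 node {1}, right has 0 { }.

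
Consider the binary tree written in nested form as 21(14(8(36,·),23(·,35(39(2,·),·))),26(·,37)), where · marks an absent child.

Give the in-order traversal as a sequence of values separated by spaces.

36 8 14 23 2 39 35 21 26 37

In-order visits the left subtree, then the node, then the right subtree.
At 21: go left to 14.
  At 14: go left to 8.
    At 8: go left to 36.
      36 is a leaf — visit 36.
    Visit 8.
    At 8: no right child.
  Visit 14.
  At 14: go right to 23.
    At 23: no left child.
    Visit 23.
    At 23: go right to 35.
      At 35: go left to 39.
        At 39: go left to 2.
          2 is a leaf — visit 2.
        Visit 39.
        At 39: no right child.
      Visit 35.
      At 35: no right child.
Visit 21.
At 21: go right to 26.
  At 26: no left child.
  Visit 26.
  At 26: go right to 37.
    37 is a leaf — visit 37.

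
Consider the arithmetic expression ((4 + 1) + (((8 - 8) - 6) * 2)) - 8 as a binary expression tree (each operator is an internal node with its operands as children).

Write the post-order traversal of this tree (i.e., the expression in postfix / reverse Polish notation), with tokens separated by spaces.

4 1 + 8 8 - 6 - 2 * + 8 -

Post-order on an expression tree gives postfix notation: for each operator, emit left operand, right operand, then the operator.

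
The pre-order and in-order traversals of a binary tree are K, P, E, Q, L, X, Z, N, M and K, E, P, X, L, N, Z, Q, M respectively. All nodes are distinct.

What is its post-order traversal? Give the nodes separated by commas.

E, X, N, Z, L, M, Q, P, K

The first element of pre-order is the root; it splits in-order into left and right subtrees.
Root K: left subtree has 0 nodes { }, right has 8 {E, P, X, L, N, Z, Q, M}.
  Root P: left subtree has 1 node {E}, right has 6 {X, L, N, Z, Q, M}.
    Root Q: left subtree has 4 nodes {X, L, N, Z}, right has 1 {M}.
      Root L: left subtree has 1 node {X}, right has 2 {N, Z}.
        Root Z: left subtree has 1 node {N}, right has 0 { }.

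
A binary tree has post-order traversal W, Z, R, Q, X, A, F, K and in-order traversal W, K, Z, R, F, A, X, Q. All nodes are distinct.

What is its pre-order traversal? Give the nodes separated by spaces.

K W F R Z A X Q

The last element of post-order is the root; it splits in-order into left and right subtrees.
Root K: left subtree has 1 node {W}, right has 6 {Z, R, F, A, X, Q}.
  Root F: left subtree has 2 nodes {Z, R}, right has 3 {A, X, Q}.
    Root R: left subtree has 1 node {Z}, right has 0 { }.
    Root A: left subtree has 0 nodes { }, right has 2 {X, Q}.
      Root X: left subtree has 0 nodes { }, right has 1 {Q}.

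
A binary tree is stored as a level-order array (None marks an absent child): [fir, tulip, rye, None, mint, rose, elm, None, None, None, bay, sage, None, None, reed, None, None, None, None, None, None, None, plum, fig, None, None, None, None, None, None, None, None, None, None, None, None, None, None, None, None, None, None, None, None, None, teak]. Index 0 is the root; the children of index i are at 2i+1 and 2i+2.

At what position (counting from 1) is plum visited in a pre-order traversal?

Pre-order visits the node, then its left subtree, then its right subtree.
Visit fir.
At fir: go left to tulip.
  Visit tulip.
  At tulip: no left child.
  At tulip: go right to mint.
    Visit mint.
    At mint: no left child.
    At mint: go right to bay.
      Visit bay.
      At bay: no left child.
      At bay: go right to plum.
        Visit plum.
        At plum: go left to teak.
          teak is a leaf — visit teak.
        At plum: no right child.
At fir: go right to rye.
  Visit rye.
  At rye: go left to rose.
    Visit rose.
    At rose: go left to sage.
      Visit sage.
      At sage: go left to fig.
        fig is a leaf — visit fig.
      At sage: no right child.
    At rose: no right child.
  At rye: go right to elm.
    Visit elm.
    At elm: no left child.
    At elm: go right to reed.
      reed is a leaf — visit reed.
Full pre-order sequence: fir, tulip, mint, bay, plum, teak, rye, rose, sage, fig, elm, reed.

5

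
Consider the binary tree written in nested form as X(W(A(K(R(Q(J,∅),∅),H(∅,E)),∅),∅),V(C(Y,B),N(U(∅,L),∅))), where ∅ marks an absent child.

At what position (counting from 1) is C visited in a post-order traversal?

Post-order visits the left subtree, then the right subtree, then the node.
At X: go left to W.
  At W: go left to A.
    At A: go left to K.
      At K: go left to R.
        At R: go left to Q.
          At Q: go left to J.
            J is a leaf — visit J.
          At Q: no right child.
          Visit Q.
        At R: no right child.
        Visit R.
      At K: go right to H.
        At H: no left child.
        At H: go right to E.
          E is a leaf — visit E.
        Visit H.
      Visit K.
    At A: no right child.
    Visit A.
  At W: no right child.
  Visit W.
At X: go right to V.
  At V: go left to C.
    At C: go left to Y.
      Y is a leaf — visit Y.
    At C: go right to B.
      B is a leaf — visit B.
    Visit C.
  At V: go right to N.
    At N: go left to U.
      At U: no left child.
      At U: go right to L.
        L is a leaf — visit L.
      Visit U.
    At N: no right child.
    Visit N.
  Visit V.
Visit X.
Full post-order sequence: J, Q, R, E, H, K, A, W, Y, B, C, L, U, N, V, X.

11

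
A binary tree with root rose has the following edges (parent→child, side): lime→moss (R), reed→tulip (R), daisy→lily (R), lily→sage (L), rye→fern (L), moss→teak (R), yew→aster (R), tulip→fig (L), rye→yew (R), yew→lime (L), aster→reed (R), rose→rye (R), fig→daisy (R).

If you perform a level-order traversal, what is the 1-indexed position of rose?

1

Level-order visits nodes level by level from the root, left to right within each level.
Level 0: rose
Level 1: rye
Level 2: fern, yew
Level 3: lime, aster
Level 4: moss, reed
Level 5: teak, tulip
Level 6: fig
Level 7: daisy
Level 8: lily
Level 9: sage
Full level-order sequence: rose, rye, fern, yew, lime, aster, moss, reed, teak, tulip, fig, daisy, lily, sage.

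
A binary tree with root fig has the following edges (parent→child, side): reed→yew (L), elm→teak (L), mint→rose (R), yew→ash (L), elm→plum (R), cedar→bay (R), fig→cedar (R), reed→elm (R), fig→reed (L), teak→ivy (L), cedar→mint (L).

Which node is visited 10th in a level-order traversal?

plum

Level-order visits nodes level by level from the root, left to right within each level.
Level 0: fig
Level 1: reed, cedar
Level 2: yew, elm, mint, bay
Level 3: ash, teak, plum, rose
Level 4: ivy
Full level-order sequence: fig, reed, cedar, yew, elm, mint, bay, ash, teak, plum, rose, ivy.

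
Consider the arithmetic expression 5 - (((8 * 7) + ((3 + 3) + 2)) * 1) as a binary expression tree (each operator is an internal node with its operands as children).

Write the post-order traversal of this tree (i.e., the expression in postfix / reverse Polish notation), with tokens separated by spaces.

5 8 7 * 3 3 + 2 + + 1 * -

Post-order on an expression tree gives postfix notation: for each operator, emit left operand, right operand, then the operator.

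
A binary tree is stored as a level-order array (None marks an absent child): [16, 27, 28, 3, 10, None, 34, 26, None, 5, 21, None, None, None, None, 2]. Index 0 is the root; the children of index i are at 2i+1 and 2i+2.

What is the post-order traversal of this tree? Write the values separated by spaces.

2 26 3 5 21 10 27 34 28 16

Post-order visits the left subtree, then the right subtree, then the node.
At 16: go left to 27.
  At 27: go left to 3.
    At 3: go left to 26.
      At 26: go left to 2.
        2 is a leaf — visit 2.
      At 26: no right child.
      Visit 26.
    At 3: no right child.
    Visit 3.
  At 27: go right to 10.
    At 10: go left to 5.
      5 is a leaf — visit 5.
    At 10: go right to 21.
      21 is a leaf — visit 21.
    Visit 10.
  Visit 27.
At 16: go right to 28.
  At 28: no left child.
  At 28: go right to 34.
    34 is a leaf — visit 34.
  Visit 28.
Visit 16.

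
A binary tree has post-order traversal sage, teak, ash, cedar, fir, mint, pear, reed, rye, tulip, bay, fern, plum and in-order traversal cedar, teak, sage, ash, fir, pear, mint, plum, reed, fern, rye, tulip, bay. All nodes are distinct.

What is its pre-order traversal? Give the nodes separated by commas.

plum, pear, fir, cedar, ash, teak, sage, mint, fern, reed, bay, tulip, rye

The last element of post-order is the root; it splits in-order into left and right subtrees.
Root plum: left subtree has 7 nodes {cedar, teak, sage, ash, fir, pear, mint}, right has 5 {reed, fern, rye, tulip, bay}.
  Root pear: left subtree has 5 nodes {cedar, teak, sage, ash, fir}, right has 1 {mint}.
    Root fir: left subtree has 4 nodes {cedar, teak, sage, ash}, right has 0 { }.
      Root cedar: left subtree has 0 nodes { }, right has 3 {teak, sage, ash}.
        Root ash: left subtree has 2 nodes {teak, sage}, right has 0 { }.
          Root teak: left subtree has 0 nodes { }, right has 1 {sage}.
  Root fern: left subtree has 1 node {reed}, right has 3 {rye, tulip, bay}.
    Root bay: left subtree has 2 nodes {rye, tulip}, right has 0 { }.
      Root tulip: left subtree has 1 node {rye}, right has 0 { }.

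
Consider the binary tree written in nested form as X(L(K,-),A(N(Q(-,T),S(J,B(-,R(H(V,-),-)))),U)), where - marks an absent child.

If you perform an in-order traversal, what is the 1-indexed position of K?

1

In-order visits the left subtree, then the node, then the right subtree.
At X: go left to L.
  At L: go left to K.
    K is a leaf — visit K.
  Visit L.
  At L: no right child.
Visit X.
At X: go right to A.
  At A: go left to N.
    At N: go left to Q.
      At Q: no left child.
      Visit Q.
      At Q: go right to T.
        T is a leaf — visit T.
    Visit N.
    At N: go right to S.
      At S: go left to J.
        J is a leaf — visit J.
      Visit S.
      At S: go right to B.
        At B: no left child.
        Visit B.
        At B: go right to R.
          At R: go left to H.
            At H: go left to V.
              V is a leaf — visit V.
            Visit H.
            At H: no right child.
          Visit R.
          At R: no right child.
  Visit A.
  At A: go right to U.
    U is a leaf — visit U.
Full in-order sequence: K, L, X, Q, T, N, J, S, B, V, H, R, A, U.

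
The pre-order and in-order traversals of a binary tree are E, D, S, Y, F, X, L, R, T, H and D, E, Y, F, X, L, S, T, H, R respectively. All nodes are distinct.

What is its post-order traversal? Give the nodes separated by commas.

D, L, X, F, Y, H, T, R, S, E

The first element of pre-order is the root; it splits in-order into left and right subtrees.
Root E: left subtree has 1 node {D}, right has 8 {Y, F, X, L, S, T, H, R}.
  Root S: left subtree has 4 nodes {Y, F, X, L}, right has 3 {T, H, R}.
    Root Y: left subtree has 0 nodes { }, right has 3 {F, X, L}.
      Root F: left subtree has 0 nodes { }, right has 2 {X, L}.
        Root X: left subtree has 0 nodes { }, right has 1 {L}.
    Root R: left subtree has 2 nodes {T, H}, right has 0 { }.
      Root T: left subtree has 0 nodes { }, right has 1 {H}.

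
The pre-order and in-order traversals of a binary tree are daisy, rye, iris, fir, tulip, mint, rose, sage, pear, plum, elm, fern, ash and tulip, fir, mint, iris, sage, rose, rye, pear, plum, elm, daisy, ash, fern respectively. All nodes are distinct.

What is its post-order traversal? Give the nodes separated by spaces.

tulip mint fir sage rose iris elm plum pear rye ash fern daisy

The first element of pre-order is the root; it splits in-order into left and right subtrees.
Root daisy: left subtree has 10 nodes {tulip, fir, mint, iris, sage, rose, rye, pear, plum, elm}, right has 2 {ash, fern}.
  Root rye: left subtree has 6 nodes {tulip, fir, mint, iris, sage, rose}, right has 3 {pear, plum, elm}.
    Root iris: left subtree has 3 nodes {tulip, fir, mint}, right has 2 {sage, rose}.
      Root fir: left subtree has 1 node {tulip}, right has 1 {mint}.
      Root rose: left subtree has 1 node {sage}, right has 0 { }.
    Root pear: left subtree has 0 nodes { }, right has 2 {plum, elm}.
      Root plum: left subtree has 0 nodes { }, right has 1 {elm}.
  Root fern: left subtree has 1 node {ash}, right has 0 { }.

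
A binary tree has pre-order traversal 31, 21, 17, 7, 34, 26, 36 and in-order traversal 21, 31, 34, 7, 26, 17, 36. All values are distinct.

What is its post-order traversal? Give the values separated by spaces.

The first element of pre-order is the root; it splits in-order into left and right subtrees.
Root 31: left subtree has 1 node {21}, right has 5 {34, 7, 26, 17, 36}.
  Root 17: left subtree has 3 nodes {34, 7, 26}, right has 1 {36}.
    Root 7: left subtree has 1 node {34}, right has 1 {26}.

21 34 26 7 36 17 31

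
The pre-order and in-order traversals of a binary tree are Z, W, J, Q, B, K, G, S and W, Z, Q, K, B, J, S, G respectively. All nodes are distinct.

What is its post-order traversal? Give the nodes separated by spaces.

W K B Q S G J Z

The first element of pre-order is the root; it splits in-order into left and right subtrees.
Root Z: left subtree has 1 node {W}, right has 6 {Q, K, B, J, S, G}.
  Root J: left subtree has 3 nodes {Q, K, B}, right has 2 {S, G}.
    Root Q: left subtree has 0 nodes { }, right has 2 {K, B}.
      Root B: left subtree has 1 node {K}, right has 0 { }.
    Root G: left subtree has 1 node {S}, right has 0 { }.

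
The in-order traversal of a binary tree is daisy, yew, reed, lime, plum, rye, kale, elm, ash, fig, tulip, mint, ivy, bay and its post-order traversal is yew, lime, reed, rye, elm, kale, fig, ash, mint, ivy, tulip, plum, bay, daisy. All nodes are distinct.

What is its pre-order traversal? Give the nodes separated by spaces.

daisy bay plum reed yew lime tulip ash kale rye elm fig ivy mint

The last element of post-order is the root; it splits in-order into left and right subtrees.
Root daisy: left subtree has 0 nodes { }, right has 13 {yew, reed, lime, plum, rye, kale, elm, ash, fig, tulip, mint, ivy, bay}.
  Root bay: left subtree has 12 nodes {yew, reed, lime, plum, rye, kale, elm, ash, fig, tulip, mint, ivy}, right has 0 { }.
    Root plum: left subtree has 3 nodes {yew, reed, lime}, right has 8 {rye, kale, elm, ash, fig, tulip, mint, ivy}.
      Root reed: left subtree has 1 node {yew}, right has 1 {lime}.
      Root tulip: left subtree has 5 nodes {rye, kale, elm, ash, fig}, right has 2 {mint, ivy}.
        Root ash: left subtree has 3 nodes {rye, kale, elm}, right has 1 {fig}.
          Root kale: left subtree has 1 node {rye}, right has 1 {elm}.
        Root ivy: left subtree has 1 node {mint}, right has 0 { }.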